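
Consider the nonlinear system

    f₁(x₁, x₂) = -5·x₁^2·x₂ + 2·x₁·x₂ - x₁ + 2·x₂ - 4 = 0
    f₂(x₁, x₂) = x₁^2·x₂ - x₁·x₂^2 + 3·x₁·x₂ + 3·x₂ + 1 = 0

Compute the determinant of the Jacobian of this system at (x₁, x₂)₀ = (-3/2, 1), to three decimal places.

J = [[-10·x₁·x₂ + 2·x₂ - 1, -5·x₁^2 + 2·x₁ + 2], [2·x₁·x₂ - x₂^2 + 3·x₂, x₁^2 - 2·x₁·x₂ + 3·x₁ + 3]].
At the point, J = [[16.000, -12.250], [-1.000, 3.750]].
det J = 47.750.

47.750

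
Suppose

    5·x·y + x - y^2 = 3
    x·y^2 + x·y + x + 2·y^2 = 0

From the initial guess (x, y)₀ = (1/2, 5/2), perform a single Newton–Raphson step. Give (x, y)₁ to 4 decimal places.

At (1/2, 5/2): F = (-2.5000, 17.3750).
Jacobian J = [[5·y + 1, 5·x - 2·y], [y^2 + y + 1, 2·x·y + x + 4·y]].
At the point, J = [[13.5000, -2.5000], [9.7500, 13.0000]] (det J = 199.8750).
Solving J·Δ = −F gives Δ = (-0.0547, -1.2955).
Then the next iterate is (x, y)₁ = (0.4453, 1.2045).

(0.4453, 1.2045)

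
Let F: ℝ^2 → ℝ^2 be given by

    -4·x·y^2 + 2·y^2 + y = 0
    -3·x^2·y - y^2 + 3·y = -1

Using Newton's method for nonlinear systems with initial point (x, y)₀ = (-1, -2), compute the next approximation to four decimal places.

(-0.9441, -1.0824)

At (-1, -2): F = (22.0000, -3.0000).
Jacobian J = [[-4·y^2, -8·x·y + 4·y + 1], [-6·x·y, -3·x^2 - 2·y + 3]].
At the point, J = [[-16.0000, -23.0000], [-12.0000, 4.0000]] (det J = -340.0000).
Solving J·Δ = −F gives Δ = (0.0559, 0.9176).
Then the next iterate is (x, y)₁ = (-0.9441, -1.0824).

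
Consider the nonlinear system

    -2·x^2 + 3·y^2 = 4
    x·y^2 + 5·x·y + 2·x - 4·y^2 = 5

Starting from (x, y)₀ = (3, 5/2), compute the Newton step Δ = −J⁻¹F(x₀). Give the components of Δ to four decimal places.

At (3, 5/2): F = (-3.2500, 32.2500).
Jacobian J = [[-4·x, 6·y], [y^2 + 5·y + 2, 2·x·y + 5·x - 8·y]].
At the point, J = [[-12.0000, 15.0000], [20.7500, 10.0000]] (det J = -431.2500).
Solving J·Δ = −F gives Δ = (-1.1971, -0.7410).

(-1.1971, -0.7410)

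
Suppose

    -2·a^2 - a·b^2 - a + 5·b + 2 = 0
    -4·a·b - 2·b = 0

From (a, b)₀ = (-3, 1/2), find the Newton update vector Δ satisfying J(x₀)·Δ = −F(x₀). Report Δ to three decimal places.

At (-3, 1/2): F = (-9.750, 5.000).
Jacobian J = [[-4·a - b^2 - 1, -2·a·b + 5], [-4·b, -4·a - 2]].
At the point, J = [[10.750, 8.000], [-2.000, 10.000]] (det J = 123.500).
Solving J·Δ = −F gives Δ = (1.113, -0.277).

(1.113, -0.277)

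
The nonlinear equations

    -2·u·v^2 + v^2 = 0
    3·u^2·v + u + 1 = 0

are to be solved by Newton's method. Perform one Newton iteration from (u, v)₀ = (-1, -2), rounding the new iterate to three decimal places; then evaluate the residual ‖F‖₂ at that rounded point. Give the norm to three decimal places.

3.784

At (-1, -2): F = (12.000, -6.000).
Jacobian J = [[-2·v^2, -4·u·v + 2·v], [6·u·v + 1, 3·u^2]].
At the point, J = [[-8.000, -12.000], [13.000, 3.000]] (det J = 132.000).
Solving J·Δ = −F gives Δ = (0.273, 0.818).
Then the next iterate is (u, v)₁ = (-0.727, -1.182).
Re-evaluating at (-0.727, -1.182): F = (3.42854, -1.60116), so ‖F‖₂ = 3.784.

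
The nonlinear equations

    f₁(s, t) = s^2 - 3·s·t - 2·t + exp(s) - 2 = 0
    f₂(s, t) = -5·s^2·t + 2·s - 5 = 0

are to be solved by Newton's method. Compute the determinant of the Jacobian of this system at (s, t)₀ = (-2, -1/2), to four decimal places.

J = [[2·s - 3·t + exp(s), -3·s - 2], [-10·s·t + 2, -5·s^2]].
At the point, J = [[-2.364665, 4.0000], [-8.0000, -20.0000]].
det J = 79.2933.

79.2933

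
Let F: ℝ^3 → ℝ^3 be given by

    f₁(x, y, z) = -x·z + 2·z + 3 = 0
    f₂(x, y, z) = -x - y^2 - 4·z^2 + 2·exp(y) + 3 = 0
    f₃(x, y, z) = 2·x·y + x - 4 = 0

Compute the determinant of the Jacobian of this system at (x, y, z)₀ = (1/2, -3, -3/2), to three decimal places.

J = [[-z, 0, -x + 2], [-1, -2·y + 2·exp(y), -8·z], [2·y + 1, 2·x, 0]].
At the point, J = [[1.500, 0.000, 1.500], [-1.000, 6.09957, 12.000], [-5.000, 1.000, 0.000]].
det J = 26.247.

26.247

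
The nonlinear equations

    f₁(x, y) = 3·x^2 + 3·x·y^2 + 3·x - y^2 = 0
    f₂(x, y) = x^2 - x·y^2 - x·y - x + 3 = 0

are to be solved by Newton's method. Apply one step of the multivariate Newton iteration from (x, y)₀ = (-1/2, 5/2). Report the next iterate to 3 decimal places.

(0.171, 2.197)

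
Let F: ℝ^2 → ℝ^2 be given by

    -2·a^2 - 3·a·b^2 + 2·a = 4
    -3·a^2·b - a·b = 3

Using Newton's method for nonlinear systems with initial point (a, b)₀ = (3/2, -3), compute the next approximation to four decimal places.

(1.1252, -1.7267)

At (3/2, -3): F = (-46.0000, 21.7500).
Jacobian J = [[-4·a - 3·b^2 + 2, -6·a·b], [-6·a·b - b, -3·a^2 - a]].
At the point, J = [[-31.0000, 27.0000], [30.0000, -8.2500]] (det J = -554.2500).
Solving J·Δ = −F gives Δ = (-0.3748, 1.2733).
Then the next iterate is (a, b)₁ = (1.1252, -1.7267).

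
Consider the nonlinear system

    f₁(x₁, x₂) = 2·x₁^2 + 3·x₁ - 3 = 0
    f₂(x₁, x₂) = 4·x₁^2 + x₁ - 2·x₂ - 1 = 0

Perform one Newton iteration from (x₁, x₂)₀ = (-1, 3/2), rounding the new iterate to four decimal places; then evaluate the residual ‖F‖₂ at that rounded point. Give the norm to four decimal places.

At (-1, 3/2): F = (-4.0000, -1.0000).
Jacobian J = [[4·x₁ + 3, 0], [8·x₁ + 1, -2]].
At the point, J = [[-1.0000, 0.0000], [-7.0000, -2.0000]] (det J = 2.0000).
Solving J·Δ = −F gives Δ = (-4.0000, 13.5000).
Then the next iterate is (x₁, x₂)₁ = (-5.0000, 15.0000).
Re-evaluating at (-5.0000, 15.0000): F = (32.0000, 64.0000), so ‖F‖₂ = 71.5542.

71.5542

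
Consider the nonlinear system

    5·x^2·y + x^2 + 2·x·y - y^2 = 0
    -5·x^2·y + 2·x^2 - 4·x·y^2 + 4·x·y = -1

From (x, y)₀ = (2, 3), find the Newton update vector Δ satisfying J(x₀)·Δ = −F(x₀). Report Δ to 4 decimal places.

(-0.7903, -0.6490)

At (2, 3): F = (67.0000, -99.0000).
Jacobian J = [[10·x·y + 2·x + 2·y, 5·x^2 + 2·x - 2·y], [-10·x·y + 4·x - 4·y^2 + 4·y, -5·x^2 - 8·x·y + 4·x]].
At the point, J = [[70.0000, 18.0000], [-76.0000, -60.0000]] (det J = -2832.0000).
Solving J·Δ = −F gives Δ = (-0.7903, -0.6490).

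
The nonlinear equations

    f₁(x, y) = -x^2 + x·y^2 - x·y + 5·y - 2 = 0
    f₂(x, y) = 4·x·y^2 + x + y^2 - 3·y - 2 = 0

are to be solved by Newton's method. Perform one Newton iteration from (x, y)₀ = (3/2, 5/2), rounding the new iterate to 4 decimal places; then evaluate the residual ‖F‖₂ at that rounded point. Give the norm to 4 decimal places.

7.8835

At (3/2, 5/2): F = (13.8750, 35.7500).
Jacobian J = [[-2·x + y^2 - y, 2·x·y - x + 5], [4·y^2 + 1, 8·x·y + 2·y - 3]].
At the point, J = [[0.7500, 11.0000], [26.0000, 32.0000]] (det J = -262.0000).
Solving J·Δ = −F gives Δ = (0.1937, -1.2746).
Then the next iterate is (x, y)₁ = (1.6937, 1.2254).
Re-evaluating at (1.6937, 1.2254): F = (1.726189, 7.692180), so ‖F‖₂ = 7.8835.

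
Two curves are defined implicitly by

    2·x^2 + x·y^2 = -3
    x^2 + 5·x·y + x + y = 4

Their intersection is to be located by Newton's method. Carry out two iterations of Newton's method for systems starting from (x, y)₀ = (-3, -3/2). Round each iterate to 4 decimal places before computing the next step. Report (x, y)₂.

At (-3, -3/2): F = (14.2500, 23.0000).
Jacobian J = [[4·x + y^2, 2·x·y], [2·x + 5·y + 1, 5·x + 1]].
At the point, J = [[-9.7500, 9.0000], [-12.5000, -14.0000]] (det J = 249.0000).
Solving J·Δ = −F gives Δ = (1.6325, 0.1852).
Then the next iterate is (x, y)₁ = (-1.3675, -1.3148).
Round to (-1.3675, -1.3148) and repeat: F = (4.376117, 4.177701), J = [[-3.741301, 3.595978], [-8.3090, -5.8375]].
Δ = (0.7844, -0.4008), so (x, y)₂ = (-0.5831, -1.7156).

(-0.5831, -1.7156)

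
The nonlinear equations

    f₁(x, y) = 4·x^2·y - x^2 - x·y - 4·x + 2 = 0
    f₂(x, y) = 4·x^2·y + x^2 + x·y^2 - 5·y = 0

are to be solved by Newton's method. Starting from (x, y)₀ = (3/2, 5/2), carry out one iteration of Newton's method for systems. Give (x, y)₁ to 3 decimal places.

At (3/2, 5/2): F = (12.500, 21.625).
Jacobian J = [[8·x·y - 2·x - y - 4, 4·x^2 - x], [8·x·y + 2·x + y^2, 4·x^2 + 2·x·y - 5]].
At the point, J = [[20.500, 7.500], [39.250, 11.500]] (det J = -58.625).
Solving J·Δ = −F gives Δ = (-0.314, -0.807).
Then the next iterate is (x, y)₁ = (1.186, 1.693).

(1.186, 1.693)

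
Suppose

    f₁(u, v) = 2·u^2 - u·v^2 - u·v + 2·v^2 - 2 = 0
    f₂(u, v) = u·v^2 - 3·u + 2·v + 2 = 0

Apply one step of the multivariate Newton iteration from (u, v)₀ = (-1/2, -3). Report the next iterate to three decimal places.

(-0.415, -1.702)

At (-1/2, -3): F = (19.500, -7.000).
Jacobian J = [[4·u - v^2 - v, -2·u·v - u + 4·v], [v^2 - 3, 2·u·v + 2]].
At the point, J = [[-8.000, -14.500], [6.000, 5.000]] (det J = 47.000).
Solving J·Δ = −F gives Δ = (0.085, 1.298).
Then the next iterate is (u, v)₁ = (-0.415, -1.702).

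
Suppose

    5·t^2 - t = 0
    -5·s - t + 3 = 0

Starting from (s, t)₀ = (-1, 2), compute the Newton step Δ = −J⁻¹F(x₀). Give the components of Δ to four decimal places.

At (-1, 2): F = (18.0000, 6.0000).
Jacobian J = [[0, 10·t - 1], [-5, -1]].
At the point, J = [[0.0000, 19.0000], [-5.0000, -1.0000]] (det J = 95.0000).
Solving J·Δ = −F gives Δ = (1.3895, -0.9474).

(1.3895, -0.9474)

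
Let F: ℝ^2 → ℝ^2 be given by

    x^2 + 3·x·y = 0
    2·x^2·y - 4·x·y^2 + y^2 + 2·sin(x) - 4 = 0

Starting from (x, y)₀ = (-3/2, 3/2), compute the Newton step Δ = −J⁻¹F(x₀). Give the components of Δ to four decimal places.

(-0.9612, -1.3204)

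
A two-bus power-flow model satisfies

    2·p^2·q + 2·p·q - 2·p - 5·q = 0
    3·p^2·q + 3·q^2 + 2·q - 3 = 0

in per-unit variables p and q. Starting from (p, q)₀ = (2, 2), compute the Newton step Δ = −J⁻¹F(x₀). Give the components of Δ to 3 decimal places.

(-0.003, -1.420)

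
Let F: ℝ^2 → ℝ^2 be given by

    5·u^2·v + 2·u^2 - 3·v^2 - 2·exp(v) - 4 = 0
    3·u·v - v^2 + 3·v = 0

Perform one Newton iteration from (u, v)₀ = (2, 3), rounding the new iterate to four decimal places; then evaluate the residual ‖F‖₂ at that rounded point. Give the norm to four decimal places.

At (2, 3): F = (-3.171074, 18.0000).
Jacobian J = [[10·u·v + 4·u, 5·u^2 - 6·v - 2·exp(v)], [3·v, 3·u - 2·v + 3]].
At the point, J = [[68.0000, -38.171074], [9.0000, 3.0000]] (det J = 547.539665).
Solving J·Δ = −F gives Δ = (-1.2375, -2.2876).
Then the next iterate is (u, v)₁ = (0.7625, 0.7124).
Re-evaluating at (0.7625, 0.7124): F = (-6.366517, 3.259301), so ‖F‖₂ = 7.1523.

7.1523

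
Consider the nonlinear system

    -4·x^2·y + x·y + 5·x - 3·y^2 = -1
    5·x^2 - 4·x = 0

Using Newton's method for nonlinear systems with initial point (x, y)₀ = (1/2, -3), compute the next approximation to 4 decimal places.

(1.2500, -2.3429)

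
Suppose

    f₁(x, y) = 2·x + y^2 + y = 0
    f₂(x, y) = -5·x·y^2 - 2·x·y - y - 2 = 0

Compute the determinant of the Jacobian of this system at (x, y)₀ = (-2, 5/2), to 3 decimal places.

J = [[2, 2·y + 1], [-5·y^2 - 2·y, -10·x·y - 2·x - 1]].
At the point, J = [[2.000, 6.000], [-36.250, 53.000]].
det J = 323.500.

323.500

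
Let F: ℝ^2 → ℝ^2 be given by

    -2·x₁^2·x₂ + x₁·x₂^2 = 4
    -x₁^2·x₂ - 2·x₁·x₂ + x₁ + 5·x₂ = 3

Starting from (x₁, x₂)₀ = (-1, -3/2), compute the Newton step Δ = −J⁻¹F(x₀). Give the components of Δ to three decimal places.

(-0.277, 2.213)

At (-1, -3/2): F = (-3.250, -13.000).
Jacobian J = [[-4·x₁·x₂ + x₂^2, -2·x₁^2 + 2·x₁·x₂], [-2·x₁·x₂ - 2·x₂ + 1, -x₁^2 - 2·x₁ + 5]].
At the point, J = [[-3.750, 1.000], [1.000, 6.000]] (det J = -23.500).
Solving J·Δ = −F gives Δ = (-0.277, 2.213).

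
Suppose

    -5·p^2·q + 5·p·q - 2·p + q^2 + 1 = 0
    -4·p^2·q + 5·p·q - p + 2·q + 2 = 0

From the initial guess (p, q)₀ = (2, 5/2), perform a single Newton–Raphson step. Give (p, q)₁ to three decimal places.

(-0.387, 17.008)

At (2, 5/2): F = (-21.750, -10.000).
Jacobian J = [[-10·p·q + 5·q - 2, -5·p^2 + 5·p + 2·q], [-8·p·q + 5·q - 1, -4·p^2 + 5·p + 2]].
At the point, J = [[-39.500, -5.000], [-28.500, -4.000]] (det J = 15.500).
Solving J·Δ = −F gives Δ = (-2.387, 14.508).
Then the next iterate is (p, q)₁ = (-0.387, 17.008).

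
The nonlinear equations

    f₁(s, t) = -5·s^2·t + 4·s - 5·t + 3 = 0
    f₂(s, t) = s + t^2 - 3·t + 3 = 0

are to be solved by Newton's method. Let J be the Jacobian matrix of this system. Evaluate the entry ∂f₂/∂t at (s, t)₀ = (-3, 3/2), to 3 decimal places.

0.000

∂f₂/∂t = 2·t - 3.
At (-3, 3/2) this is 0.000.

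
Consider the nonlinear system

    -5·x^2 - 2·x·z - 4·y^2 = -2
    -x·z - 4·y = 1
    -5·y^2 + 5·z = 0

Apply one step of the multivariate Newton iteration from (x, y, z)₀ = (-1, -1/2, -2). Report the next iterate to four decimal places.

At (-1, -1/2, -2): F = (-8.0000, -1.0000, -11.2500).
Jacobian J = [[-10·x - 2·z, -8·y, -2·x], [-z, -4, -x], [0, -10·y, 5]].
At the point, J = [[14.0000, 4.0000, 2.0000], [2.0000, -4.0000, 1.0000], [0.0000, 5.0000, 5.0000]] (det J = -370.0000).
Solving J·Δ = −F gives Δ = (0.2027, 0.3311, 1.9189).
Then the next iterate is (x, y, z)₁ = (-0.7973, -0.1689, -0.0811).

(-0.7973, -0.1689, -0.0811)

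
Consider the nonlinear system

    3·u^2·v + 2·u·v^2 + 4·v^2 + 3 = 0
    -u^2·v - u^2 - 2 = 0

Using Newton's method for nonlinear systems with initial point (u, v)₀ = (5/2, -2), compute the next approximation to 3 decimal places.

At (5/2, -2): F = (1.500, 4.250).
Jacobian J = [[6·u·v + 2·v^2, 3·u^2 + 4·u·v + 8·v], [-2·u·v - 2·u, -u^2]].
At the point, J = [[-22.000, -17.250], [5.000, -6.250]] (det J = 223.750).
Solving J·Δ = −F gives Δ = (-0.286, 0.451).
Then the next iterate is (u, v)₁ = (2.214, -1.549).

(2.214, -1.549)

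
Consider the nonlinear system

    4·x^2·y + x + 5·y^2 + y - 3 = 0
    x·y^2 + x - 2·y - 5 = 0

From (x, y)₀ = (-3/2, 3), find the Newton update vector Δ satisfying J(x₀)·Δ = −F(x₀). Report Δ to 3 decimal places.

At (-3/2, 3): F = (70.500, -26.000).
Jacobian J = [[8·x·y + 1, 4·x^2 + 10·y + 1], [y^2 + 1, 2·x·y - 2]].
At the point, J = [[-35.000, 40.000], [10.000, -11.000]] (det J = -15.000).
Solving J·Δ = −F gives Δ = (17.633, 13.667).

(17.633, 13.667)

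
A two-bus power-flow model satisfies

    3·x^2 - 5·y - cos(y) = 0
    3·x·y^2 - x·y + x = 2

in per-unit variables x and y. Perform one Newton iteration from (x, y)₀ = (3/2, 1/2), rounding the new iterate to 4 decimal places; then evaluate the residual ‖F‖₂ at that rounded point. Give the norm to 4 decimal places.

At (3/2, 1/2): F = (3.372417, -0.1250).
Jacobian J = [[6·x, sin(y) - 5], [3·y^2 - y + 1, 6·x·y - x]].
At the point, J = [[9.0000, -4.520574], [1.2500, 3.0000]] (det J = 32.650718).
Solving J·Δ = −F gives Δ = (-0.2926, 0.1636).
Then the next iterate is (x, y)₁ = (1.2074, 0.6636).
Re-evaluating at (1.2074, 0.6636): F = (0.267664, 0.001259), so ‖F‖₂ = 0.2677.

0.2677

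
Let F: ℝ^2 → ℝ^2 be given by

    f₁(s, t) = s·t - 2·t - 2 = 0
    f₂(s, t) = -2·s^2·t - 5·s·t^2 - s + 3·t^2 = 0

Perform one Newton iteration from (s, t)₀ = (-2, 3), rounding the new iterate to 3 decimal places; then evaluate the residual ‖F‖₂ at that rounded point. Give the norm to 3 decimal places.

175.094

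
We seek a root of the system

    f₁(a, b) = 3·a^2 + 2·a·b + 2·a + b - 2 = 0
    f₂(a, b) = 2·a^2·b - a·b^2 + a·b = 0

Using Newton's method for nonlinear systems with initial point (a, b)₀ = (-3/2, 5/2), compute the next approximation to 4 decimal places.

(-1.5064, 0.8814)

At (-3/2, 5/2): F = (-3.2500, 16.8750).
Jacobian J = [[6·a + 2·b + 2, 2·a + 1], [4·a·b - b^2 + b, 2·a^2 - 2·a·b + a]].
At the point, J = [[-2.0000, -2.0000], [-18.7500, 10.5000]] (det J = -58.5000).
Solving J·Δ = −F gives Δ = (-0.0064, -1.6186).
Then the next iterate is (a, b)₁ = (-1.5064, 0.8814).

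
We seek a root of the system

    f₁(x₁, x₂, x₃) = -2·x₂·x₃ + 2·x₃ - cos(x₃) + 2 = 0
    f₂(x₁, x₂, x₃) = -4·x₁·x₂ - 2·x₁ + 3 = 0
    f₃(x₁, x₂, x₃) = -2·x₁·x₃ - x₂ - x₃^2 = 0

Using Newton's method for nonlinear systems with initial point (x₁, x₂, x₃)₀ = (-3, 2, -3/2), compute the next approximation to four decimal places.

(-0.8837, 1.0136, -0.8428)

At (-3, 2, -3/2): F = (4.929263, 33.0000, -13.2500).
Jacobian J = [[0, -2·x₃, -2·x₂ + sin(x₃) + 2], [-4·x₂ - 2, -4·x₁, 0], [-2·x₃, -1, -2·x₁ - 2·x₃]].
At the point, J = [[0.0000, 3.0000, -2.997495], [-10.0000, 12.0000, 0.0000], [3.0000, -1.0000, 9.0000]] (det J = 347.934870).
Solving J·Δ = −F gives Δ = (2.1163, -0.9864, 0.6572).
Then the next iterate is (x₁, x₂, x₃)₁ = (-0.8837, 1.0136, -0.8428).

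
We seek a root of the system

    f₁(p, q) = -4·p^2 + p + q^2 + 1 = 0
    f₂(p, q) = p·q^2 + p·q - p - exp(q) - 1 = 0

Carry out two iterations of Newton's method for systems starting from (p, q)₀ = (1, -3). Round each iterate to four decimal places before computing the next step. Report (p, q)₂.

At (1, -3): F = (7.0000, 3.950213).
Jacobian J = [[-8·p + 1, 2·q], [q^2 + q - 1, 2·p·q + p - exp(q)]].
At the point, J = [[-7.0000, -6.0000], [5.0000, -5.049787]] (det J = 65.348509).
Solving J·Δ = −F gives Δ = (0.1782, 0.9587).
Then the next iterate is (p, q)₁ = (1.1782, -2.0413).
Round to (1.1782, -2.0413) and repeat: F = (0.792485, 0.196329), J = [[-8.4256, -4.0826], [1.125606, -3.761779]].
Δ = (0.0601, 0.0702), so (p, q)₂ = (1.2383, -1.9711).

(1.2383, -1.9711)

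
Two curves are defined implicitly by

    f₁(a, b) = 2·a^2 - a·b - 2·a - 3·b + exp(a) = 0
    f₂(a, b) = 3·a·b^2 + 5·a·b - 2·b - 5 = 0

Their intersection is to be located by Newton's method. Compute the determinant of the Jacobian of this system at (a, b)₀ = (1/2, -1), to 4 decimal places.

J = [[4·a - b + exp(a) - 2, -a - 3], [3·b^2 + 5·b, 6·a·b + 5·a - 2]].
At the point, J = [[2.648721, -3.5000], [-2.0000, -2.5000]].
det J = -13.6218.

-13.6218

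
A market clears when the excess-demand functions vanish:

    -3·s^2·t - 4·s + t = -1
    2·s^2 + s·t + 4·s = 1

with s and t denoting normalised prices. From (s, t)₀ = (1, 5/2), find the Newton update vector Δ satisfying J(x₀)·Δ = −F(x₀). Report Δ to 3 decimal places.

(-3.500, 29.250)

At (1, 5/2): F = (-8.000, 7.500).
Jacobian J = [[-6·s·t - 4, -3·s^2 + 1], [4·s + t + 4, s]].
At the point, J = [[-19.000, -2.000], [10.500, 1.000]] (det J = 2.000).
Solving J·Δ = −F gives Δ = (-3.500, 29.250).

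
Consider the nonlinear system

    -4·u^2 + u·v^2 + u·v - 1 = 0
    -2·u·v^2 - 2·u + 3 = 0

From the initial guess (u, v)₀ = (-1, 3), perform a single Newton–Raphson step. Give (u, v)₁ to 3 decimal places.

At (-1, 3): F = (-17.000, 23.000).
Jacobian J = [[-8·u + v^2 + v, 2·u·v + u], [-2·v^2 - 2, -4·u·v]].
At the point, J = [[20.000, -7.000], [-20.000, 12.000]] (det J = 100.000).
Solving J·Δ = −F gives Δ = (0.430, -1.200).
Then the next iterate is (u, v)₁ = (-0.570, 1.800).

(-0.570, 1.800)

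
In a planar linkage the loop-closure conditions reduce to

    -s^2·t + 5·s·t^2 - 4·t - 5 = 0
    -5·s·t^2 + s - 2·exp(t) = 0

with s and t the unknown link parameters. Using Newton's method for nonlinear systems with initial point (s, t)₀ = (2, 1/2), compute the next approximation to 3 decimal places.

At (2, 1/2): F = (-6.500, -3.79744).
Jacobian J = [[-2·s·t + 5·t^2, -s^2 + 10·s·t - 4], [-5·t^2 + 1, -10·s·t - 2·exp(t)]].
At the point, J = [[-0.750, 2.000], [-0.250, -13.29744]] (det J = 10.47308).
Solving J·Δ = −F gives Δ = (-8.978, -0.117).
Then the next iterate is (s, t)₁ = (-6.978, 0.383).

(-6.978, 0.383)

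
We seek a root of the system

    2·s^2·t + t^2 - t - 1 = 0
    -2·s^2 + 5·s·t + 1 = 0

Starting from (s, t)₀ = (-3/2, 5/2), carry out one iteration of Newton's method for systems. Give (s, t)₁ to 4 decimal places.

At (-3/2, 5/2): F = (14.0000, -22.2500).
Jacobian J = [[4·s·t, 2·s^2 + 2·t - 1], [-4·s + 5·t, 5·s]].
At the point, J = [[-15.0000, 8.5000], [18.5000, -7.5000]] (det J = -44.7500).
Solving J·Δ = −F gives Δ = (1.8799, 1.6704).
Then the next iterate is (s, t)₁ = (0.3799, 4.1704).

(0.3799, 4.1704)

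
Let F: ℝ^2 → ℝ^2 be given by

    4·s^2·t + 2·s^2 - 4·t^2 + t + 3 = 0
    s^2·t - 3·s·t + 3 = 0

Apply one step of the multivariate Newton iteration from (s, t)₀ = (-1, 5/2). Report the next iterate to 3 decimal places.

(-0.418, 1.069)

At (-1, 5/2): F = (-7.500, 13.000).
Jacobian J = [[8·s·t + 4·s, 4·s^2 - 8·t + 1], [2·s·t - 3·t, s^2 - 3·s]].
At the point, J = [[-24.000, -15.000], [-12.500, 4.000]] (det J = -283.500).
Solving J·Δ = −F gives Δ = (0.582, -1.431).
Then the next iterate is (s, t)₁ = (-0.418, 1.069).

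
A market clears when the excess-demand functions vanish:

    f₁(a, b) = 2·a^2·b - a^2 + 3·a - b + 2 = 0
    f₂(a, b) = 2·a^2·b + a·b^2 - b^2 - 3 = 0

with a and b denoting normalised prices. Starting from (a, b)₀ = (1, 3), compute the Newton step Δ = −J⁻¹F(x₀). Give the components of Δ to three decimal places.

At (1, 3): F = (7.000, 3.000).
Jacobian J = [[4·a·b - 2·a + 3, 2·a^2 - 1], [4·a·b + b^2, 2·a^2 + 2·a·b - 2·b]].
At the point, J = [[13.000, 1.000], [21.000, 2.000]] (det J = 5.000).
Solving J·Δ = −F gives Δ = (-2.200, 21.600).

(-2.200, 21.600)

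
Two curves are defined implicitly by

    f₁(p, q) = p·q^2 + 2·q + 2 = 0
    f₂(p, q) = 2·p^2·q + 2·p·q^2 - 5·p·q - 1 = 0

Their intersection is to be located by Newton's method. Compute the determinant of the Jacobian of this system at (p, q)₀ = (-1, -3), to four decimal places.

J = [[q^2, 2·p·q + 2], [4·p·q + 2·q^2 - 5·q, 2·p^2 + 4·p·q - 5·p]].
At the point, J = [[9.0000, 8.0000], [45.0000, 19.0000]].
det J = -189.0000.

-189.0000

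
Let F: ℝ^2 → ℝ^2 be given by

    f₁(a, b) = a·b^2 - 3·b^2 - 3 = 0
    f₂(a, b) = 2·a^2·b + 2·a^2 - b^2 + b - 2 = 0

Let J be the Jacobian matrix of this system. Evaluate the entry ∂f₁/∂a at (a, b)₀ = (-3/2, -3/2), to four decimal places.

2.2500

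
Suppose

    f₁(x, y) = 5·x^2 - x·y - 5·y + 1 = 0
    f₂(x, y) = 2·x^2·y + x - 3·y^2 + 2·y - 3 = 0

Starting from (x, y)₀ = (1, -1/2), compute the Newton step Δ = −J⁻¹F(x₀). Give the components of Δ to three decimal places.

At (1, -1/2): F = (9.000, -4.750).
Jacobian J = [[10·x - y, -x - 5], [4·x·y + 1, 2·x^2 - 6·y + 2]].
At the point, J = [[10.500, -6.000], [-1.000, 7.000]] (det J = 67.500).
Solving J·Δ = −F gives Δ = (-0.511, 0.606).

(-0.511, 0.606)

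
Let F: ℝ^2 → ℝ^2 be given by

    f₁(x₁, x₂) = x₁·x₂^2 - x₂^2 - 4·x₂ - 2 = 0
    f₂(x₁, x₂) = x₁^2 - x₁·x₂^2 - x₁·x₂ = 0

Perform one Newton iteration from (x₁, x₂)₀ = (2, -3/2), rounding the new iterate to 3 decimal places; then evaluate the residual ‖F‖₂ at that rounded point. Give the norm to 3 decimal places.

At (2, -3/2): F = (6.250, 2.500).
Jacobian J = [[x₂^2, 2·x₁·x₂ - 2·x₂ - 4], [2·x₁ - x₂^2 - x₂, -2·x₁·x₂ - x₁]].
At the point, J = [[2.250, -7.000], [3.250, 4.000]] (det J = 31.750).
Solving J·Δ = −F gives Δ = (-1.339, 0.463).
Then the next iterate is (x₁, x₂)₁ = (0.661, -1.037).
Re-evaluating at (0.661, -1.037): F = (1.78345, 0.41156), so ‖F‖₂ = 1.830.

1.830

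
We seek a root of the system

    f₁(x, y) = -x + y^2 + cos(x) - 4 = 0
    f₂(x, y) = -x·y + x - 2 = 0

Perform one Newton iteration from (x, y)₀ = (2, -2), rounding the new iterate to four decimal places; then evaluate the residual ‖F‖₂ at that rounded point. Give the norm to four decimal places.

At (2, -2): F = (-2.416147, 4.0000).
Jacobian J = [[-sin(x) - 1, 2·y], [-y + 1, -x]].
At the point, J = [[-1.909297, -4.0000], [3.0000, -2.0000]] (det J = 15.818595).
Solving J·Δ = −F gives Δ = (-1.3169, 0.0246).
Then the next iterate is (x, y)₁ = (0.6831, -1.9754).
Re-evaluating at (0.6831, -1.9754): F = (-0.005275, 0.032496), so ‖F‖₂ = 0.0329.

0.0329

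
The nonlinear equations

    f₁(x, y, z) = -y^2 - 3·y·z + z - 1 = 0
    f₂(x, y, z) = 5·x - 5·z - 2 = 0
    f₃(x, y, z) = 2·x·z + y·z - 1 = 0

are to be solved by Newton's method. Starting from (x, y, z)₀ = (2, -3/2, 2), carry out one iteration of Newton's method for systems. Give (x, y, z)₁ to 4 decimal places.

At (2, -3/2, 2): F = (7.7500, -2.0000, 4.0000).
Jacobian J = [[0, -2·y - 3·z, -3·y + 1], [5, 0, -5], [2·z, z, 2·x + y]].
At the point, J = [[0.0000, -3.0000, 5.5000], [5.0000, 0.0000, -5.0000], [4.0000, 2.0000, 2.5000]] (det J = 152.5000).
Solving J·Δ = −F gives Δ = (-0.6590, 0.6418, -1.0590).
Then the next iterate is (x, y, z)₁ = (1.3410, -0.8582, 0.9410).

(1.3410, -0.8582, 0.9410)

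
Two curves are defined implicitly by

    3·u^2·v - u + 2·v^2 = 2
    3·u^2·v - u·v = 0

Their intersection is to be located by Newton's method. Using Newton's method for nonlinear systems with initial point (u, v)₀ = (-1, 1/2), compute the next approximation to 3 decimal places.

(3.000, 3.500)

At (-1, 1/2): F = (1.000, 2.000).
Jacobian J = [[6·u·v - 1, 3·u^2 + 4·v], [6·u·v - v, 3·u^2 - u]].
At the point, J = [[-4.000, 5.000], [-3.500, 4.000]] (det J = 1.500).
Solving J·Δ = −F gives Δ = (4.000, 3.000).
Then the next iterate is (u, v)₁ = (3.000, 3.500).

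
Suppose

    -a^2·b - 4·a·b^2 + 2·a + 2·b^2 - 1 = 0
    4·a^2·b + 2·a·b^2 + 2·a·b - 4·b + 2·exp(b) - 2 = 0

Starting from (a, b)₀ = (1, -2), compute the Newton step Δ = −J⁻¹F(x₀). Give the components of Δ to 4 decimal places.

At (1, -2): F = (-5.0000, 2.270671).
Jacobian J = [[-2·a·b - 4·b^2 + 2, -a^2 - 8·a·b + 4·b], [8·a·b + 2·b^2 + 2·b, 4·a^2 + 4·a·b + 2·a + 2·exp(b) - 4]].
At the point, J = [[-10.0000, 7.0000], [-12.0000, -5.729329]] (det J = 141.293294).
Solving J·Δ = −F gives Δ = (-0.0903, 0.5854).

(-0.0903, 0.5854)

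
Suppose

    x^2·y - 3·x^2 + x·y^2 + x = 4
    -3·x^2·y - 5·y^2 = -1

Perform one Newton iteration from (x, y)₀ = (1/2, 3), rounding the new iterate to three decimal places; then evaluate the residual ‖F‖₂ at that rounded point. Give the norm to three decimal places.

At (1/2, 3): F = (1.000, -46.250).
Jacobian J = [[2·x·y - 6·x + y^2 + 1, x^2 + 2·x·y], [-6·x·y, -3·x^2 - 10·y]].
At the point, J = [[10.000, 3.250], [-9.000, -30.750]] (det J = -278.250).
Solving J·Δ = −F gives Δ = (0.430, -1.630).
Then the next iterate is (x, y)₁ = (0.930, 1.370).
Re-evaluating at (0.930, 1.370): F = (-2.73427, -11.93924), so ‖F‖₂ = 12.248.

12.248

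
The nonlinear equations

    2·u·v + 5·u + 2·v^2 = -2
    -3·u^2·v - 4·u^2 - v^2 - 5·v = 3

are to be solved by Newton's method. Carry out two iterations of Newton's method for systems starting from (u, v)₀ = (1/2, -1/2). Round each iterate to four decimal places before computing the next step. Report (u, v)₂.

(-0.7704, -0.9095)

At (1/2, -1/2): F = (4.5000, -1.3750).
Jacobian J = [[2·v + 5, 2·u + 4·v], [-6·u·v - 8·u, -3·u^2 - 2·v - 5]].
At the point, J = [[4.0000, -1.0000], [-2.5000, -4.7500]] (det J = -21.5000).
Solving J·Δ = −F gives Δ = (-1.0581, 0.2674).
Then the next iterate is (u, v)₁ = (-0.5581, -0.2326).
Round to (-0.5581, -0.2326) and repeat: F = (-0.422666, -2.919658), J = [[4.5348, -2.0466], [3.685916, -5.469227]].
Δ = (-0.2123, -0.6769), so (u, v)₂ = (-0.7704, -0.9095).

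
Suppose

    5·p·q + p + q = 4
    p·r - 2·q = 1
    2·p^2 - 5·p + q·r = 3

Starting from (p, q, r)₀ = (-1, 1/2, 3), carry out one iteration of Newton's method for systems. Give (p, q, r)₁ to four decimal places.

(-1.0870, -1.3261, 1.3913)

At (-1, 1/2, 3): F = (-7.0000, -5.0000, 5.5000).
Jacobian J = [[5·q + 1, 5·p + 1, 0], [r, -2, p], [4·p - 5, r, q]].
At the point, J = [[3.5000, -4.0000, 0.0000], [3.0000, -2.0000, -1.0000], [-9.0000, 3.0000, 0.5000]] (det J = -23.0000).
Solving J·Δ = −F gives Δ = (-0.0870, -1.8261, -1.6087).
Then the next iterate is (p, q, r)₁ = (-1.0870, -1.3261, 1.3913).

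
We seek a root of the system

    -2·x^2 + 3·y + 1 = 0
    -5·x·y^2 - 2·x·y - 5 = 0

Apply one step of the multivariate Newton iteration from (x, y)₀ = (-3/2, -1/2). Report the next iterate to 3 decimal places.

(-0.114, -1.605)

At (-3/2, -1/2): F = (-5.000, -4.625).
Jacobian J = [[-4·x, 3], [-5·y^2 - 2·y, -10·x·y - 2·x]].
At the point, J = [[6.000, 3.000], [-0.250, -4.500]] (det J = -26.250).
Solving J·Δ = −F gives Δ = (1.386, -1.105).
Then the next iterate is (x, y)₁ = (-0.114, -1.605).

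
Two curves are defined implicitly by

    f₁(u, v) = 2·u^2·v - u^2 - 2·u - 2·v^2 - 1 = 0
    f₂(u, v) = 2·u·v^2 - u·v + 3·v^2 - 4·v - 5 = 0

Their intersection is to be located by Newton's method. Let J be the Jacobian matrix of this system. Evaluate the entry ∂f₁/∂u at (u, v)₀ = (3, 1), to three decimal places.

4.000

∂f₁/∂u = 4·u·v - 2·u - 2.
At (3, 1) this is 4.000.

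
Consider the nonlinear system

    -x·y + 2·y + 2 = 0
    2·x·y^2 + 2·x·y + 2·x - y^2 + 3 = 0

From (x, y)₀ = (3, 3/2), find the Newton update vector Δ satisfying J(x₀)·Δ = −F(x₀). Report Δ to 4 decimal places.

At (3, 3/2): F = (0.5000, 29.2500).
Jacobian J = [[-y, -x + 2], [2·y^2 + 2·y + 2, 4·x·y + 2·x - 2·y]].
At the point, J = [[-1.5000, -1.0000], [9.5000, 21.0000]] (det J = -22.0000).
Solving J·Δ = −F gives Δ = (1.8068, -2.2102).

(1.8068, -2.2102)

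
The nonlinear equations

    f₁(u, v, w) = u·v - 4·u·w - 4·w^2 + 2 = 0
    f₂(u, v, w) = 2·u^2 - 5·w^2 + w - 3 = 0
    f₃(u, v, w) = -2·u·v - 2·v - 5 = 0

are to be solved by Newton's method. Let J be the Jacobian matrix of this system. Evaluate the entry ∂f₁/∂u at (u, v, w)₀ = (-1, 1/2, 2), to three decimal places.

∂f₁/∂u = v - 4·w.
At (-1, 1/2, 2) this is -7.500.

-7.500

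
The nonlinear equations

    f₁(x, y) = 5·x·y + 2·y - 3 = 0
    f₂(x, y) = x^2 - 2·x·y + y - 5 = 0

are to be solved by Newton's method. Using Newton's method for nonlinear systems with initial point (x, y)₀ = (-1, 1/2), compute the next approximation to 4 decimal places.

At (-1, 1/2): F = (-4.5000, -2.5000).
Jacobian J = [[5·y, 5·x + 2], [2·x - 2·y, -2·x + 1]].
At the point, J = [[2.5000, -3.0000], [-3.0000, 3.0000]] (det J = -1.5000).
Solving J·Δ = −F gives Δ = (-14.0000, -13.1667).
Then the next iterate is (x, y)₁ = (-15.0000, -12.6667).

(-15.0000, -12.6667)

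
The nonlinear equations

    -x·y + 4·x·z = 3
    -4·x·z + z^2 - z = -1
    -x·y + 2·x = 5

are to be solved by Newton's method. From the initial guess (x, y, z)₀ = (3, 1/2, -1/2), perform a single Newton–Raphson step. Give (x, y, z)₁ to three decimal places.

(1.531, -0.401, -0.156)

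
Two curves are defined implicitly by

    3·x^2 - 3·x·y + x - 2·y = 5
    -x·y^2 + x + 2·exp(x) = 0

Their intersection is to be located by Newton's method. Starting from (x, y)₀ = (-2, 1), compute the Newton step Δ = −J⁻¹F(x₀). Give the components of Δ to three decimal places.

At (-2, 1): F = (9.000, 0.27067).
Jacobian J = [[6·x - 3·y + 1, -3·x - 2], [-y^2 + 2·exp(x) + 1, -2·x·y]].
At the point, J = [[-14.000, 4.000], [0.27067, 4.000]] (det J = -57.08268).
Solving J·Δ = −F gives Δ = (0.612, -0.109).

(0.612, -0.109)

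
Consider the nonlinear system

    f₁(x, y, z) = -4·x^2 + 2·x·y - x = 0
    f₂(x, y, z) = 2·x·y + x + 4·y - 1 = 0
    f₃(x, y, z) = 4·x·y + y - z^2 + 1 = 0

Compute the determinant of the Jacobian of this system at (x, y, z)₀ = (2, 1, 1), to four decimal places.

J = [[-8·x + 2·y - 1, 2·x, 0], [2·y + 1, 2·x + 4, 0], [4·y, 4·x + 1, -2·z]].
At the point, J = [[-15.0000, 4.0000, 0.0000], [3.0000, 8.0000, 0.0000], [4.0000, 9.0000, -2.0000]].
det J = 264.0000.

264.0000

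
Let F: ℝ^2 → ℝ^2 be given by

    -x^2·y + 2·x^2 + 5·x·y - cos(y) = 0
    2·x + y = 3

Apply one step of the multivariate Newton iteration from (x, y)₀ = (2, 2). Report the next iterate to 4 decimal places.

(1.9184, -0.8367)

At (2, 2): F = (20.416147, 3.0000).
Jacobian J = [[-2·x·y + 4·x + 5·y, -x^2 + 5·x + sin(y)], [2, 1]].
At the point, J = [[10.0000, 6.909297], [2.0000, 1.0000]] (det J = -3.818595).
Solving J·Δ = −F gives Δ = (-0.0816, -2.8367).
Then the next iterate is (x, y)₁ = (1.9184, -0.8367).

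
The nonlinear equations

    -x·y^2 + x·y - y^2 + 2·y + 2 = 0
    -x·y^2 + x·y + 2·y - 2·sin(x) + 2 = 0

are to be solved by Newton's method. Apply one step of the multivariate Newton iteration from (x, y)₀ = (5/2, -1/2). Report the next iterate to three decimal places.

At (5/2, -1/2): F = (-1.125, -2.07194).
Jacobian J = [[-y^2 + y, -2·x·y + x - 2·y + 2], [-y^2 + y - 2·cos(x), -2·x·y + x + 2]].
At the point, J = [[-0.750, 8.000], [0.85229, 7.000]] (det J = -12.06830).
Solving J·Δ = −F gives Δ = (0.721, 0.208).
Then the next iterate is (x, y)₁ = (3.221, -0.292).

(3.221, -0.292)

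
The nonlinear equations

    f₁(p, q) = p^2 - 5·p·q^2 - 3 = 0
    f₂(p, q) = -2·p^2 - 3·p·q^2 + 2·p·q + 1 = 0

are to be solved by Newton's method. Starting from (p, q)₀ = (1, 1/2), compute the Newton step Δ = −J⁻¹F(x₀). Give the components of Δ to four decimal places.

(-0.0256, -0.6538)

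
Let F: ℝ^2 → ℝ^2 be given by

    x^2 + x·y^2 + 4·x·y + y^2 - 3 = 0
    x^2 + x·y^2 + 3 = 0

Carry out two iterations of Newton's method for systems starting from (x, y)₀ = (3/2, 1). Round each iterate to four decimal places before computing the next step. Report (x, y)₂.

At (3/2, 1): F = (7.7500, 6.7500).
Jacobian J = [[2·x + y^2 + 4·y, 2·x·y + 4·x + 2·y], [2·x + y^2, 2·x·y]].
At the point, J = [[8.0000, 11.0000], [4.0000, 3.0000]] (det J = -20.0000).
Solving J·Δ = −F gives Δ = (-2.5500, 1.1500).
Then the next iterate is (x, y)₁ = (-1.0500, 2.1500).
Round to (-1.0500, 2.1500) and repeat: F = (-11.158625, -0.751125), J = [[11.1225, -4.4150], [2.5225, -4.5150]].
Δ = (1.2043, 0.5065), so (x, y)₂ = (0.1543, 2.6565).

(0.1543, 2.6565)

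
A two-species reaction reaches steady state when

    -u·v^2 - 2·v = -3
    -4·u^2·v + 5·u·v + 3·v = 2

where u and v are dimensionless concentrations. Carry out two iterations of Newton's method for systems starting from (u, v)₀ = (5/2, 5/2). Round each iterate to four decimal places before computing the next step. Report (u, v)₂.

At (5/2, 5/2): F = (-17.6250, -25.7500).
Jacobian J = [[-v^2, -2·u·v - 2], [-8·u·v + 5·v, -4·u^2 + 5·u + 3]].
At the point, J = [[-6.2500, -14.5000], [-37.5000, -9.5000]] (det J = -484.3750).
Solving J·Δ = −F gives Δ = (-0.4252, -1.0323).
Then the next iterate is (u, v)₁ = (2.0748, 1.4677).
Round to (2.0748, 1.4677) and repeat: F = (-4.404816, -7.643571), J = [[-2.154143, -8.090368], [-17.022972, -3.845180]].
Δ = (-0.3469, -0.4521), so (u, v)₂ = (1.7279, 1.0156).

(1.7279, 1.0156)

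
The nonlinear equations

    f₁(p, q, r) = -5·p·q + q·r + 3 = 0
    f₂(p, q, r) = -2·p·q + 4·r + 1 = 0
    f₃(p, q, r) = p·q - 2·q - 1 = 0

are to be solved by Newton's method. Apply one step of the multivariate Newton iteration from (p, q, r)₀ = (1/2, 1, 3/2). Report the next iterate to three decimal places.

(0.850, -0.433, -0.183)

At (1/2, 1, 3/2): F = (2.000, 6.000, -2.500).
Jacobian J = [[-5·q, -5·p + r, q], [-2·q, -2·p, 4], [q, p - 2, 0]].
At the point, J = [[-5.000, -1.000, 1.000], [-2.000, -1.000, 4.000], [1.000, -1.500, 0.000]] (det J = -30.000).
Solving J·Δ = −F gives Δ = (0.350, -1.433, -1.683).
Then the next iterate is (p, q, r)₁ = (0.850, -0.433, -0.183).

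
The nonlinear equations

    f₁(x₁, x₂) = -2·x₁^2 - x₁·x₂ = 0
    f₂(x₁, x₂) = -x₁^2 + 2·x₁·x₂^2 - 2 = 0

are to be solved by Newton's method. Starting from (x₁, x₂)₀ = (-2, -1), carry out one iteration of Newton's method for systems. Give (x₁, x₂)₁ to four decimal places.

(-1.0000, -0.5000)

At (-2, -1): F = (-10.0000, -10.0000).
Jacobian J = [[-4·x₁ - x₂, -x₁], [-2·x₁ + 2·x₂^2, 4·x₁·x₂]].
At the point, J = [[9.0000, 2.0000], [6.0000, 8.0000]] (det J = 60.0000).
Solving J·Δ = −F gives Δ = (1.0000, 0.5000).
Then the next iterate is (x₁, x₂)₁ = (-1.0000, -0.5000).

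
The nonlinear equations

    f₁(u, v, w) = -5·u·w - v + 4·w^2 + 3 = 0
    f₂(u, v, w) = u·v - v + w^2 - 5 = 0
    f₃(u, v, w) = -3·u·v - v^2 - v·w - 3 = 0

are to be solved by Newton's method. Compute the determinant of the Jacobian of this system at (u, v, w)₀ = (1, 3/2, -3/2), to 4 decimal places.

-2.2500

J = [[-5·w, -1, -5·u + 8·w], [v, u - 1, 2·w], [-3·v, -3·u - 2·v - w, -v]].
At the point, J = [[7.5000, -1.0000, -17.0000], [1.5000, 0.0000, -3.0000], [-4.5000, -4.5000, -1.5000]].
det J = -2.2500.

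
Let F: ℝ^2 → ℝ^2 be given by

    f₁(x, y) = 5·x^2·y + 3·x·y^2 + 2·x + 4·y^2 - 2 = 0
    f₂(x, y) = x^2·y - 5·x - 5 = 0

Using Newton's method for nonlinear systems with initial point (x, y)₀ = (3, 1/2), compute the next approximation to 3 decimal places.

(-1.231, 1.282)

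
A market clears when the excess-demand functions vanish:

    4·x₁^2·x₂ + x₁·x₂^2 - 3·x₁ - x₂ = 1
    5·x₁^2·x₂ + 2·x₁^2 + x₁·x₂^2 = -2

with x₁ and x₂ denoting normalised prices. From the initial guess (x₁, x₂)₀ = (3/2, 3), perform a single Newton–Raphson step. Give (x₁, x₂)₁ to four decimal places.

At (3/2, 3): F = (32.0000, 53.7500).
Jacobian J = [[8·x₁·x₂ + x₂^2 - 3, 4·x₁^2 + 2·x₁·x₂ - 1], [10·x₁·x₂ + 4·x₁ + x₂^2, 5·x₁^2 + 2·x₁·x₂]].
At the point, J = [[42.0000, 17.0000], [60.0000, 20.2500]] (det J = -169.5000).
Solving J·Δ = −F gives Δ = (-1.5678, 1.9912).
Then the next iterate is (x₁, x₂)₁ = (-0.0678, 4.9912).

(-0.0678, 4.9912)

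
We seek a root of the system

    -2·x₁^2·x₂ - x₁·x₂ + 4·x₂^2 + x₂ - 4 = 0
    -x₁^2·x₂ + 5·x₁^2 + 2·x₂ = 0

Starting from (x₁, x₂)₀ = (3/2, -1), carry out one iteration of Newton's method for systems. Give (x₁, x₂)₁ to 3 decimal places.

(0.862, -0.959)

At (3/2, -1): F = (5.000, 11.500).
Jacobian J = [[-4·x₁·x₂ - x₂, -2·x₁^2 - x₁ + 8·x₂ + 1], [-2·x₁·x₂ + 10·x₁, -x₁^2 + 2]].
At the point, J = [[7.000, -13.000], [18.000, -0.250]] (det J = 232.250).
Solving J·Δ = −F gives Δ = (-0.638, 0.041).
Then the next iterate is (x₁, x₂)₁ = (0.862, -0.959).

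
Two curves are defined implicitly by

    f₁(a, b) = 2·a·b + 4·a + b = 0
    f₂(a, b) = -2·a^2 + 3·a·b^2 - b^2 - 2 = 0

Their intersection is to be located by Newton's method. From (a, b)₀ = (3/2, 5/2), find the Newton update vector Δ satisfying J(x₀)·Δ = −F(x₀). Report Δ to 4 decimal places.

At (3/2, 5/2): F = (16.0000, 15.3750).
Jacobian J = [[2·b + 4, 2·a + 1], [-4·a + 3·b^2, 6·a·b - 2·b]].
At the point, J = [[9.0000, 4.0000], [12.7500, 17.5000]] (det J = 106.5000).
Solving J·Δ = −F gives Δ = (-2.0516, 0.6162).

(-2.0516, 0.6162)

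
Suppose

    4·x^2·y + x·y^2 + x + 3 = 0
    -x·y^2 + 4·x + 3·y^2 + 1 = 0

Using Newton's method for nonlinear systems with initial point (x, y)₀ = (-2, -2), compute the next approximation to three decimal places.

(-1.368, -1.350)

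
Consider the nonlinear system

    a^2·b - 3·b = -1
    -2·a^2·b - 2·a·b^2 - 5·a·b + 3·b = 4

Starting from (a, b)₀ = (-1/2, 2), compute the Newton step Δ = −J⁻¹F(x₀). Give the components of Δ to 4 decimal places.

At (-1/2, 2): F = (-4.5000, 10.0000).
Jacobian J = [[2·a·b, a^2 - 3], [-4·a·b - 2·b^2 - 5·b, -2·a^2 - 4·a·b - 5·a + 3]].
At the point, J = [[-2.0000, -2.7500], [-14.0000, 9.0000]] (det J = -56.5000).
Solving J·Δ = −F gives Δ = (-0.2301, -1.4690).

(-0.2301, -1.4690)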